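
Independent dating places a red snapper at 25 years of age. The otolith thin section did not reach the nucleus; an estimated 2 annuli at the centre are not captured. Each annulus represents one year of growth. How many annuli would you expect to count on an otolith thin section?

Expected annuli over 25 years: 25.
25 − 2 missed = 23 annuli expected in the prepared section.

23 annuli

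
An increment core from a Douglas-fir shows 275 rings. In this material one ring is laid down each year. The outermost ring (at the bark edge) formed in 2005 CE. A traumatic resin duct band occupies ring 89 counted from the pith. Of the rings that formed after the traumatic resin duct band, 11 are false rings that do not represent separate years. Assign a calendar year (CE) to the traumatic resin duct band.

1830 CE

The traumatic resin duct band sits at ring 89 from the pith, so 275 − 89 = 186 rings formed after it.
Removing the 11 false rings leaves 186 − 11 = 175 true rings beyond the traumatic resin duct band.
2005 − 175 = 1830 CE.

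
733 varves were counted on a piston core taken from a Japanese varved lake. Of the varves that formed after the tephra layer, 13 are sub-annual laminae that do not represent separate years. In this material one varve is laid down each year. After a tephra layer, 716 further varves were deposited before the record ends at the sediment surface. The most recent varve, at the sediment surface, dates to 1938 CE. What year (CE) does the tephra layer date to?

716 varves formed after the tephra layer.
716 − 13 false = 703 true varves after the tephra layer.
The varve at the sediment surface is 1938 CE, so the tephra layer dates to 1938 − 703 = 1235 CE.

1235 CE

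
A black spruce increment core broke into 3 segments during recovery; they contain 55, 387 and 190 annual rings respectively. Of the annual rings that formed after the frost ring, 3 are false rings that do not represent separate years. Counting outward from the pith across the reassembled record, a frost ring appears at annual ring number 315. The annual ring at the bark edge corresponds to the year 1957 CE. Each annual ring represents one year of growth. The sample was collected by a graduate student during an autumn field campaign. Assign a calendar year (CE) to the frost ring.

Total annual rings = 55 + 387 + 190 = 632.
The frost ring sits at annual ring 315 from the pith, so 632 − 315 = 317 annual rings formed after it.
317 − 3 false = 314 true annual rings after the frost ring.
1957 − 314 = 1643 CE.

1643 CE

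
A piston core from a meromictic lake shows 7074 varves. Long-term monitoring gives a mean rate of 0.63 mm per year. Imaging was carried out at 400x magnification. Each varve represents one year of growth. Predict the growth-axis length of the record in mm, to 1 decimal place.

4456.6 mm

7074 years of growth are recorded.
Predicted length = 0.63 mm/year × 7074 years = 4456.6 mm.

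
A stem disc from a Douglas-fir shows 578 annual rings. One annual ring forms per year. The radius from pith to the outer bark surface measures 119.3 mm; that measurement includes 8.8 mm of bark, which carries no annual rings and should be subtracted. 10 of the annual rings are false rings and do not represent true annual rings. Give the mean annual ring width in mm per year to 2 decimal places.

Adjusted count: 578 − 10 = 568 annual rings.
Net length = 119.3 − 8.8 = 110.5 mm.
110.5 mm over 568 years gives 110.5 / 568 ≈ 0.19 mm per year.

0.19 mm per year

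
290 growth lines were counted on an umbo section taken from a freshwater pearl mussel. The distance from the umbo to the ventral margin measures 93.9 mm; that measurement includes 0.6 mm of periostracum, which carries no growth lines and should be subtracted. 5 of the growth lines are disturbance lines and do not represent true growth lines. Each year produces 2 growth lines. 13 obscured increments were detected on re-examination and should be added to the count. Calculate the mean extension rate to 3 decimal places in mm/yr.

0.626 mm/yr

True growth line count = 290 − 5 + 13 = 298.
298 growth lines at 2 per year is 298 / 2 = 149 years.
Net length = 93.9 − 0.6 = 93.3 mm.
Mean rate = 93.3 mm / 149 years ≈ 0.626 mm/yr.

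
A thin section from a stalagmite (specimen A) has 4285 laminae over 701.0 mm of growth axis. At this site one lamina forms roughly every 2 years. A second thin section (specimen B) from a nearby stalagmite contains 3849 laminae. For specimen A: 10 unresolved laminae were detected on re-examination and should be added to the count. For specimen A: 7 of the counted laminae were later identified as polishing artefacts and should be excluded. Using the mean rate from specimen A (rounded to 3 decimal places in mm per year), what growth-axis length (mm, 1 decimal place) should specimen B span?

Specimen A: after corrections the count is 4285 − 7 + 10 = 4288 laminae.
Specimen A: multiplying by 2 years per lamina: 4288 × 2 = 8576 years.
A: Extension rate ≈ 701.0 / 8576 = 0.082 mm/year.
Specimen B: 3849 laminae at 2 years each span 3849 × 2 = 7698 years. B's length ≈ 0.082 × 7698 = 631.2 mm.

631.2 mm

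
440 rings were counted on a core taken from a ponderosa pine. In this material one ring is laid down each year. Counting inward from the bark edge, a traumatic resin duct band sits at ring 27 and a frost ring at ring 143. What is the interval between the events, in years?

116 years

The two markers are separated by 143 − 27 = 116 rings.
One ring per year makes the interval 116 years.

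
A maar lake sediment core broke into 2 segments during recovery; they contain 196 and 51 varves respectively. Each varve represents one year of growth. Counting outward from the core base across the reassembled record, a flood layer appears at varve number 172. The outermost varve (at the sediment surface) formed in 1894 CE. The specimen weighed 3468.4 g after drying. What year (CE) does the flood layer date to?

Total varves = 196 + 51 = 247.
247 − 172 = 75 varves lie beyond the flood layer toward the sediment surface.
1894 − 75 = 1819 CE.

1819 CE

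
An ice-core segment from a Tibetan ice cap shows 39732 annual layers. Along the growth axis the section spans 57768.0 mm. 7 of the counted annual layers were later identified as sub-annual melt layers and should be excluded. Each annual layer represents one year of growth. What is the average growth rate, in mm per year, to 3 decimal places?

1.454 mm per year

True annual layer count = 39732 − 7 = 39725.
57768.0 mm over 39725 years gives 57768.0 / 39725 ≈ 1.454 mm per year.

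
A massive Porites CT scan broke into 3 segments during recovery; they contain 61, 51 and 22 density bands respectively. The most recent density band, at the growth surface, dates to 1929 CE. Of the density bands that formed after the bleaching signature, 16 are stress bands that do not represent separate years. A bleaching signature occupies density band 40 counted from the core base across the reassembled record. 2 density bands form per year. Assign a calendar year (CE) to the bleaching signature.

Total density bands = 61 + 51 + 22 = 134.
134 − 40 = 94 density bands lie beyond the bleaching signature toward the growth surface.
Removing the 16 false density bands leaves 94 − 16 = 78 true density bands beyond the bleaching signature.
Dividing by 2 density bands per year: 78 / 2 = 39 years.
Counting back 39 years from 1929 CE places the bleaching signature in 1929 − 39 = 1890 CE.

1890 CE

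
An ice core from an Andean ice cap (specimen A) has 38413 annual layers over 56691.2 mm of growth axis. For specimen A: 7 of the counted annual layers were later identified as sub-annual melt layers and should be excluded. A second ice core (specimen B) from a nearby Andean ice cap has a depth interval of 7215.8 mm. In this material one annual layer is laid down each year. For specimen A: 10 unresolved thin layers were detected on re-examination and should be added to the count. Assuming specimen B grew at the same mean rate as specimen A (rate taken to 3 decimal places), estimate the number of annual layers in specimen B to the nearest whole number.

4889 annual layers

Specimen A: after corrections the count is 38413 − 7 + 10 = 38416 annual layers.
A: 56691.2 mm over 38416 years gives 56691.2 / 38416 ≈ 1.476 mm per year.
For B, 7215.8 / 1.476 = 4888.75 years ≈ 4889 annual layers.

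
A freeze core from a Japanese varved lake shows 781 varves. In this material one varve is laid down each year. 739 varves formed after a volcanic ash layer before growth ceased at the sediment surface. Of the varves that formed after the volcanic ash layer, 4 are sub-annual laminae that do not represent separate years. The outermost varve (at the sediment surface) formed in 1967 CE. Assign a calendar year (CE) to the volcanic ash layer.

There are 739 varves younger than the volcanic ash layer.
739 − 4 false = 735 true varves after the volcanic ash layer.
Counting back 735 years from 1967 CE places the volcanic ash layer in 1967 − 735 = 1232 CE.

1232 CE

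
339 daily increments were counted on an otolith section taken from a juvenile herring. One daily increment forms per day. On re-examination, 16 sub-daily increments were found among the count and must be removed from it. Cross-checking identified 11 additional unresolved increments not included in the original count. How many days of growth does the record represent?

334 d

After corrections the count is 339 − 16 + 11 = 334 daily increments.
At one daily increment per day, that is 334 days.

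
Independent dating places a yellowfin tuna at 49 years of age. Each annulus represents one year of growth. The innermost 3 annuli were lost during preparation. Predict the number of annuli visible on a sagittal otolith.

46 annuli

At one annulus per year, 49 years correspond to 49 annuli.
Less the 3 uncaptured annuli: 49 − 3 = 46.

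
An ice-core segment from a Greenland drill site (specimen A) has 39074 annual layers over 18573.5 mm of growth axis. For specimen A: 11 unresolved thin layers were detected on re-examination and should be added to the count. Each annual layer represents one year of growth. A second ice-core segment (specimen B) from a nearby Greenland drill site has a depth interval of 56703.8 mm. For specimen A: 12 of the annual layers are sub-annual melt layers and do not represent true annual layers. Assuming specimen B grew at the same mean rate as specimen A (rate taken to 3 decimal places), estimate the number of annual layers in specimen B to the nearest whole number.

119376 annual layers

Specimen A: true annual layer count = 39074 − 12 + 11 = 39073.
A: Extension rate ≈ 18573.5 / 39073 = 0.475 mm per year.
B spans 56703.8 / 0.475 = 119376.42 years ≈ 119376 annual layers.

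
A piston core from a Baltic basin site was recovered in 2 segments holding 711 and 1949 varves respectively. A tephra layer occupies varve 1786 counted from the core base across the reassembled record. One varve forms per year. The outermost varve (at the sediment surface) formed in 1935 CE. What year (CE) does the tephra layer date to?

Total varves = 711 + 1949 = 2660.
The tephra layer sits at varve 1786 from the core base, so 2660 − 1786 = 874 varves formed after it.
The varve at the sediment surface is 1935 CE, so the tephra layer dates to 1935 − 874 = 1061 CE.

1061 CE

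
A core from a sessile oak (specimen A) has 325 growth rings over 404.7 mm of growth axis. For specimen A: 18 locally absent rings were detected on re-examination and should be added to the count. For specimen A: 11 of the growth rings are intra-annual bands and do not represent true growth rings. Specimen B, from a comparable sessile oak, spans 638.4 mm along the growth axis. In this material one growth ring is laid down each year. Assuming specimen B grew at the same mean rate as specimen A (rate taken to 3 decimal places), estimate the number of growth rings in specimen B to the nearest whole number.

524 growth rings

Specimen A: after corrections the count is 325 − 11 + 18 = 332 growth rings.
A: 404.7 mm over 332 years gives 404.7 / 332 ≈ 1.219 mm/yr.
Specimen B: 638.4 mm / 1.219 mm per year = 523.71 years ≈ 524 growth rings.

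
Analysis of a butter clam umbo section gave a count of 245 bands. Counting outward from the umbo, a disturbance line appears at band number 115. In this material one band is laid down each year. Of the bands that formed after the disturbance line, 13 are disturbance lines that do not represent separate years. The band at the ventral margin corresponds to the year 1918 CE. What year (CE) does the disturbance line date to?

1801 CE

Between band 115 and the ventral margin there are 245 − 115 = 130 bands.
130 − 13 false = 117 true bands after the disturbance line.
Counting back 117 years from 1918 CE places the disturbance line in 1918 − 117 = 1801 CE.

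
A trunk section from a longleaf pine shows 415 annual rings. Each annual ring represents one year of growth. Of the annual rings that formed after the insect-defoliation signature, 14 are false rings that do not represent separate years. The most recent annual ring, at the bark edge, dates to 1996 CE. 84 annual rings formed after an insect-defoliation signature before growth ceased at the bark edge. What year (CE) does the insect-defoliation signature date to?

1926 CE

84 annual rings formed after the insect-defoliation signature.
Excluding 14 false annual rings: 84 − 14 = 70.
Counting back 70 years from 1996 CE places the insect-defoliation signature in 1996 − 70 = 1926 CE.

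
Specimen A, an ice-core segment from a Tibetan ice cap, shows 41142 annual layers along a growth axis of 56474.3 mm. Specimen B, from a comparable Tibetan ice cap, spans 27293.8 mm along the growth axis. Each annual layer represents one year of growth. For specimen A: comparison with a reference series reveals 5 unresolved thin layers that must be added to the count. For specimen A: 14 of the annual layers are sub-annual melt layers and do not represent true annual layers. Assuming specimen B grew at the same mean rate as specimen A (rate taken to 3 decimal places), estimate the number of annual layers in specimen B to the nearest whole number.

Specimen A: true annual layer count = 41142 − 14 + 5 = 41133.
A: 56474.3 mm over 41133 years gives 56474.3 / 41133 ≈ 1.373 mm/yr.
For B, 27293.8 / 1.373 = 19878.95 years ≈ 19879 annual layers.

19879 annual layers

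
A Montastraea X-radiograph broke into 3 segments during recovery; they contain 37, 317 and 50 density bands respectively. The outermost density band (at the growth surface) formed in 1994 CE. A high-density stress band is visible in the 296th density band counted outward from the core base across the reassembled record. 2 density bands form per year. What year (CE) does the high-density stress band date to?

1940 CE

Total density bands = 37 + 317 + 50 = 404.
404 − 296 = 108 density bands lie beyond the high-density stress band toward the growth surface.
108 density bands at 2 per year is 108 / 2 = 54 years.
Counting back 54 years from 1994 CE places the high-density stress band in 1994 − 54 = 1940 CE.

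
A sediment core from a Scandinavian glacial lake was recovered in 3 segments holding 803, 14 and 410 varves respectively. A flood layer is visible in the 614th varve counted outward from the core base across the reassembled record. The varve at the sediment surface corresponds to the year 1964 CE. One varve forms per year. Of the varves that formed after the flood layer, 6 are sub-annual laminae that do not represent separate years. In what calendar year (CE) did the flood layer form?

Total varves = 803 + 14 + 410 = 1227.
1227 − 614 = 613 varves lie beyond the flood layer toward the sediment surface.
Excluding 6 false varves: 613 − 6 = 607.
1964 − 607 = 1357 CE.

1357 CE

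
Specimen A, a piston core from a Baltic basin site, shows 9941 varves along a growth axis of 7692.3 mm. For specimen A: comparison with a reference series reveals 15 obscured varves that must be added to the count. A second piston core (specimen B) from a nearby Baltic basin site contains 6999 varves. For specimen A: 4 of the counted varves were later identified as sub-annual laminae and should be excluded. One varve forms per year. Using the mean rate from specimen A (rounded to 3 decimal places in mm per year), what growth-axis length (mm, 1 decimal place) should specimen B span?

Specimen A: adjusted count: 9941 − 4 + 15 = 9952 varves.
A: Extension rate ≈ 7692.3 / 9952 = 0.773 mm per year.
B's length ≈ 0.773 × 6999 = 5410.2 mm.

5410.2 mm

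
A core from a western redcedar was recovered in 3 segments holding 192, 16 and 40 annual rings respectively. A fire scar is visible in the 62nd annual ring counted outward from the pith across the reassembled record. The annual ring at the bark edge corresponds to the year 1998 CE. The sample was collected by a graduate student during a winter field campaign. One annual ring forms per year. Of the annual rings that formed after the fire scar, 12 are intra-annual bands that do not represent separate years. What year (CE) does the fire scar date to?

1824 CE

Total annual rings = 192 + 16 + 40 = 248.
The fire scar sits at annual ring 62 from the pith, so 248 − 62 = 186 annual rings formed after it.
186 − 12 false = 174 true annual rings after the fire scar.
1998 − 174 = 1824 CE.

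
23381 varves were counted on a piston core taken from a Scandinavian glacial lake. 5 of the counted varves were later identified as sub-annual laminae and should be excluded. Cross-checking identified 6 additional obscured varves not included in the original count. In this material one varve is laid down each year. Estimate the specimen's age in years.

23382 yr

Adjusted count: 23381 − 5 + 6 = 23382 varves.
At one varve per year, that is 23382 years.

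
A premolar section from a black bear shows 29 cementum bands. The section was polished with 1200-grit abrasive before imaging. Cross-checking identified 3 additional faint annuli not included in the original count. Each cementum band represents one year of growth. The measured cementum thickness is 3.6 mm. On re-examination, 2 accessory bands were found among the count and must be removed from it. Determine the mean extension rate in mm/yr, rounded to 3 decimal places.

True cementum band count = 29 − 2 + 3 = 30.
Mean rate = 3.6 mm / 30 years ≈ 0.120 mm/yr.

0.120 mm/yr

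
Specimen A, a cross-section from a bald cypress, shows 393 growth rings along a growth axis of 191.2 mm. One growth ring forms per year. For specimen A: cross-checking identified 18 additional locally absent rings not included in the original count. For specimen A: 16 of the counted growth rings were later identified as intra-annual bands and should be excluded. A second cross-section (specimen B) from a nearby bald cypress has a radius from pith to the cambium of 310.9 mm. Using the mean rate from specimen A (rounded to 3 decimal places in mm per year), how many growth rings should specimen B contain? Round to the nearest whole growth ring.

Specimen A: true growth ring count = 393 − 16 + 18 = 395.
A: Mean rate = 191.2 mm / 395 years ≈ 0.484 mm per year.
Specimen B: 310.9 mm / 0.484 mm per year = 642.36 years ≈ 642 growth rings.

642 growth rings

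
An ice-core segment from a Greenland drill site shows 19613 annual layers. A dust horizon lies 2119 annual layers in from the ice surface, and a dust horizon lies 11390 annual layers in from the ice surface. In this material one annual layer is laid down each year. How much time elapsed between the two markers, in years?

Separation: 11390 − 2119 = 9271 annual layers.
One annual layer per year makes the interval 9271 years.

9271 years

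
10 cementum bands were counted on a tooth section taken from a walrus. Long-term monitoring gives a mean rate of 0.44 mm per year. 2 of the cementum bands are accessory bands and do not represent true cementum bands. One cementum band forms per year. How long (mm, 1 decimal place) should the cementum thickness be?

True cementum band count = 10 − 2 = 8.
Predicted length = 0.44 mm/year × 8 years = 3.5 mm.

3.5 mm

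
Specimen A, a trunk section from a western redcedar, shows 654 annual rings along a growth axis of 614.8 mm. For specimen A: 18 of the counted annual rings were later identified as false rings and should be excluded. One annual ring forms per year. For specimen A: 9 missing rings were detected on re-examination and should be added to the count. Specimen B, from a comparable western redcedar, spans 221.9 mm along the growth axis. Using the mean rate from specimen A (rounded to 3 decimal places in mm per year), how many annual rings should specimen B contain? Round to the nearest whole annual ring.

Specimen A: true annual ring count = 654 − 18 + 9 = 645.
A: Mean rate = 614.8 mm / 645 years ≈ 0.953 mm/year.
Specimen B: 221.9 mm / 0.953 mm per year = 232.84 years ≈ 233 annual rings.

233 annual rings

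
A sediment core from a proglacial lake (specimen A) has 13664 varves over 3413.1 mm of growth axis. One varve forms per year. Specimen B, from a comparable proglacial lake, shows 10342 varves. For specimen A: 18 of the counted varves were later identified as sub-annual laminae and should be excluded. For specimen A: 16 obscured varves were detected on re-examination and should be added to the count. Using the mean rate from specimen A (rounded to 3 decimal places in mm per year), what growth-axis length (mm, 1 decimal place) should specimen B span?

2585.5 mm

Specimen A: adjusted count: 13664 − 18 + 16 = 13662 varves.
A: Mean rate = 3413.1 mm / 13662 years ≈ 0.250 mm per year.
Length of B = 0.250 × 10342 = 2585.5 mm.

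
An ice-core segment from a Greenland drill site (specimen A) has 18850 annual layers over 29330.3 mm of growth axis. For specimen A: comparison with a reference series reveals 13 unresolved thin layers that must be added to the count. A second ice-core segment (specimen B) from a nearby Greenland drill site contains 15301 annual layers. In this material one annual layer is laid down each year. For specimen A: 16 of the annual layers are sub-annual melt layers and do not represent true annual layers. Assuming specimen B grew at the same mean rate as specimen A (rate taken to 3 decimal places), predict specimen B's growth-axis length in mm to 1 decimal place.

23808.4 mm

Specimen A: adjusted count: 18850 − 16 + 13 = 18847 annual layers.
A: Mean rate = 29330.3 mm / 18847 years ≈ 1.556 mm/yr.
Length of B = 1.556 × 15301 = 23808.4 mm.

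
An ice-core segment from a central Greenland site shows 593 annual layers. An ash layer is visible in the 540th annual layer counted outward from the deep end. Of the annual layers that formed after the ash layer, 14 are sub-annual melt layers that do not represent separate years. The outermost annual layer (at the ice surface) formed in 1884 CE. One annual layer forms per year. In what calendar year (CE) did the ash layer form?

The ash layer sits at annual layer 540 from the deep end, so 593 − 540 = 53 annual layers formed after it.
Removing the 14 false annual layers leaves 53 − 14 = 39 true annual layers beyond the ash layer.
1884 − 39 = 1845 CE.

1845 CE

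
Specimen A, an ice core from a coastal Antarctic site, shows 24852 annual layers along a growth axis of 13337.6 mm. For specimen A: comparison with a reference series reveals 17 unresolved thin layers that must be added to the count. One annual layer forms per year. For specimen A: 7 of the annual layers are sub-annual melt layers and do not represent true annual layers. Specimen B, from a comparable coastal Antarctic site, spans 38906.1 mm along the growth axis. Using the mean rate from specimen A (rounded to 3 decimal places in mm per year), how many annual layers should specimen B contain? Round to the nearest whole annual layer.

Specimen A: true annual layer count = 24852 − 7 + 17 = 24862.
A: 13337.6 mm over 24862 years gives 13337.6 / 24862 ≈ 0.536 mm/year.
Specimen B: 38906.1 mm / 0.536 mm per year = 72586.01 years ≈ 72586 annual layers.

72586 annual layers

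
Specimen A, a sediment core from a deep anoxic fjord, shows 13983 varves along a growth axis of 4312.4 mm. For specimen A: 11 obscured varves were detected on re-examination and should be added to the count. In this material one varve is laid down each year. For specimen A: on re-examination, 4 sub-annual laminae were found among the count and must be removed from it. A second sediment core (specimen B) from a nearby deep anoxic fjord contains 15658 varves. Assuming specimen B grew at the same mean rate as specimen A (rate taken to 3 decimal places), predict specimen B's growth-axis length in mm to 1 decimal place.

4822.7 mm

Specimen A: true varve count = 13983 − 4 + 11 = 13990.
A: 4312.4 mm over 13990 years gives 4312.4 / 13990 ≈ 0.308 mm per year.
B's length ≈ 0.308 × 15658 = 4822.7 mm.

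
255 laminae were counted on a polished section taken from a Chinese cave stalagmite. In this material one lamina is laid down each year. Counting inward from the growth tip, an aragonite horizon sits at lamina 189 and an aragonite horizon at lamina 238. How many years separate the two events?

49 years

The two markers are separated by 238 − 189 = 49 laminae.
At one lamina per year, 49 years elapsed between them.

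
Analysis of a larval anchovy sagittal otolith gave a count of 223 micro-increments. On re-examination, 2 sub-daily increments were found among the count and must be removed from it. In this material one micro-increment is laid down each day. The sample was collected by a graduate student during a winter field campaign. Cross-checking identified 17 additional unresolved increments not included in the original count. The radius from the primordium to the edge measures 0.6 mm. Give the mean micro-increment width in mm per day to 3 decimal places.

0.003 mm per day

True micro-increment count = 223 − 2 + 17 = 238.
0.6 mm over 238 days gives 0.6 / 238 ≈ 0.003 mm per day.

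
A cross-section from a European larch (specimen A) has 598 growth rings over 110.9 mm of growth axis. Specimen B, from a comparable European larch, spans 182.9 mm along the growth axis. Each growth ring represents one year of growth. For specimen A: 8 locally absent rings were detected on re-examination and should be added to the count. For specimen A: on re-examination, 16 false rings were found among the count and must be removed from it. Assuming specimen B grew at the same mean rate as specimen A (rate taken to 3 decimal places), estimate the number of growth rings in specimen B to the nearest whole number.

973 growth rings

Specimen A: correcting the raw count gives 598 − 16 + 8 = 590 true growth rings.
A: Extension rate ≈ 110.9 / 590 = 0.188 mm per year.
For B, 182.9 / 0.188 = 972.87 years ≈ 973 growth rings.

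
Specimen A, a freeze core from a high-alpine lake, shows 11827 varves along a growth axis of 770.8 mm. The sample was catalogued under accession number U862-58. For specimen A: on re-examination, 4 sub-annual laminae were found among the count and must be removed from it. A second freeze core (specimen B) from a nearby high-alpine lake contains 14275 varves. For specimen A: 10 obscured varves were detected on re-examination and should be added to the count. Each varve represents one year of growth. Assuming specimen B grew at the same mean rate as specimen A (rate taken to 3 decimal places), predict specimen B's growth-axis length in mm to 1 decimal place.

927.9 mm

Specimen A: adjusted count: 11827 − 4 + 10 = 11833 varves.
A: Extension rate ≈ 770.8 / 11833 = 0.065 mm/yr.
B's length ≈ 0.065 × 14275 = 927.9 mm.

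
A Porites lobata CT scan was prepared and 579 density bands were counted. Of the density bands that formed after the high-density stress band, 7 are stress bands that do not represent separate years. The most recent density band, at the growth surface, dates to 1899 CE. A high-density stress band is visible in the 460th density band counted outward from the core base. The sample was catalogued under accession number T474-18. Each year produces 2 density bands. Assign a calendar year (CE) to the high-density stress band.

1843 CE

The high-density stress band sits at density band 460 from the core base, so 579 − 460 = 119 density bands formed after it.
Excluding 7 false density bands: 119 − 7 = 112.
Dividing by 2 density bands per year: 112 / 2 = 56 years.
Counting back 56 years from 1899 CE places the high-density stress band in 1899 − 56 = 1843 CE.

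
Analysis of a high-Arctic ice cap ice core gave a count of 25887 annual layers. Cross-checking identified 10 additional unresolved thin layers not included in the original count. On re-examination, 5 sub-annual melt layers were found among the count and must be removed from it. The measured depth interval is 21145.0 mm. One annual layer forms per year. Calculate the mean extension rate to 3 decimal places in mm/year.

Adjusted count: 25887 − 5 + 10 = 25892 annual layers.
Extension rate ≈ 21145.0 / 25892 = 0.817 mm/year.

0.817 mm/year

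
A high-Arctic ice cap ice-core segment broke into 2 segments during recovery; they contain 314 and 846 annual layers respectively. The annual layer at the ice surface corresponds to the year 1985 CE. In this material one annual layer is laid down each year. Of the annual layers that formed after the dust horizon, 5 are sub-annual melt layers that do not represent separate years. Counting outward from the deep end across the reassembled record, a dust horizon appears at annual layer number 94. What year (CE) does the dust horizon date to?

Total annual layers = 314 + 846 = 1160.
Between annual layer 94 and the ice surface there are 1160 − 94 = 1066 annual layers.
Removing the 5 false annual layers leaves 1066 − 5 = 1061 true annual layers beyond the dust horizon.
The annual layer at the ice surface is 1985 CE, so the dust horizon dates to 1985 − 1061 = 924 CE.

924 CE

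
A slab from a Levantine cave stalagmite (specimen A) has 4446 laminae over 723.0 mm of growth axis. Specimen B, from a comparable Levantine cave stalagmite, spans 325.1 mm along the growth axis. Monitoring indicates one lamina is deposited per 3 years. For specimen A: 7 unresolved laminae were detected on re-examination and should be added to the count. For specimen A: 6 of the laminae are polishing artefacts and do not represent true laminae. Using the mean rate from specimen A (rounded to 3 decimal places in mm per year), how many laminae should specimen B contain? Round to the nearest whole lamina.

2007 laminae

Specimen A: true lamina count = 4446 − 6 + 7 = 4447.
Specimen A: multiplying by 3 years per lamina: 4447 × 3 = 13341 years.
A: Mean rate = 723.0 mm / 13341 years ≈ 0.054 mm/yr.
Specimen B: 325.1 mm / 0.054 mm per year = 6020.37 years; at 3 years per lamina that is 6020.37 / 3 ≈ 2007 laminae.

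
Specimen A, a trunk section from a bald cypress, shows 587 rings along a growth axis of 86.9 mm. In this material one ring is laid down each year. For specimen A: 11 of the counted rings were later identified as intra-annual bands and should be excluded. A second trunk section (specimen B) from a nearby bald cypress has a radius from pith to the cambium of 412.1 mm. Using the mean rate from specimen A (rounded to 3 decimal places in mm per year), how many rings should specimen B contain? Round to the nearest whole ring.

2729 rings

Specimen A: true ring count = 587 − 11 = 576.
A: Mean rate = 86.9 mm / 576 years ≈ 0.151 mm/year.
B spans 412.1 / 0.151 = 2729.14 years ≈ 2729 rings.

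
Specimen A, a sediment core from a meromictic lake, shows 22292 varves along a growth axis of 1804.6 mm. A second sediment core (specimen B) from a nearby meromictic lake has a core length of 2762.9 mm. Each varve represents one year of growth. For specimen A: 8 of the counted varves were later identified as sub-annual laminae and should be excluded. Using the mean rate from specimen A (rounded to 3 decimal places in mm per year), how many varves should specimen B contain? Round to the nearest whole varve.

34110 varves

Specimen A: after corrections the count is 22292 − 8 = 22284 varves.
A: Mean rate = 1804.6 mm / 22284 years ≈ 0.081 mm/year.
For B, 2762.9 / 0.081 = 34109.88 years ≈ 34110 varves.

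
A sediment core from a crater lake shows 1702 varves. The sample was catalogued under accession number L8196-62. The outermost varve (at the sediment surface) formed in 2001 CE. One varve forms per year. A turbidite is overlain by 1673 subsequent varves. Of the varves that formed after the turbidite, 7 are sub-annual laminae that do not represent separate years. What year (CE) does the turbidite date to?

335 CE

1673 varves formed after the turbidite.
Removing the 7 false varves leaves 1673 − 7 = 1666 true varves beyond the turbidite.
The varve at the sediment surface is 2001 CE, so the turbidite dates to 2001 − 1666 = 335 CE.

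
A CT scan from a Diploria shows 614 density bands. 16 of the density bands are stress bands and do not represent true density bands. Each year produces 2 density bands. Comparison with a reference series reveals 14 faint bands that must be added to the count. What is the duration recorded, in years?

306 yr

Adjusted count: 614 − 16 + 14 = 612 density bands.
With 2 density bands per year, 612 / 2 = 306 years.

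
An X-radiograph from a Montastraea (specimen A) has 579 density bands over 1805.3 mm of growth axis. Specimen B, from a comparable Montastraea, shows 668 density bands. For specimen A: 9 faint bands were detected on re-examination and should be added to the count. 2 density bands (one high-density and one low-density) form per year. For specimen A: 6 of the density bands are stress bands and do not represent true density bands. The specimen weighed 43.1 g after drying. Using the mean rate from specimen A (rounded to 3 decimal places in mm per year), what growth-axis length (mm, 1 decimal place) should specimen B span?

2072.1 mm

Specimen A: adjusted count: 579 − 6 + 9 = 582 density bands.
Specimen A: 582 density bands at 2 per year is 582 / 2 = 291 years.
A: Extension rate ≈ 1805.3 / 291 = 6.204 mm/yr.
Specimen B: dividing by 2 density bands per year: 668 / 2 = 334 years. For B, 6.204 mm/year × 334 years = 2072.1 mm.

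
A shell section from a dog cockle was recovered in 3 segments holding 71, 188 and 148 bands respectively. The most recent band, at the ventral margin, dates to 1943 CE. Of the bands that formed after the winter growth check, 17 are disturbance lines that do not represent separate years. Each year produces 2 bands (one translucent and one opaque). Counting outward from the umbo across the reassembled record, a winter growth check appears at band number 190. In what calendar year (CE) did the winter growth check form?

Total bands = 71 + 188 + 148 = 407.
The winter growth check sits at band 190 from the umbo, so 407 − 190 = 217 bands formed after it.
Removing the 17 false bands leaves 217 − 17 = 200 true bands beyond the winter growth check.
200 bands at 2 per year is 200 / 2 = 100 years.
The band at the ventral margin is 1943 CE, so the winter growth check dates to 1943 − 100 = 1843 CE.

1843 CE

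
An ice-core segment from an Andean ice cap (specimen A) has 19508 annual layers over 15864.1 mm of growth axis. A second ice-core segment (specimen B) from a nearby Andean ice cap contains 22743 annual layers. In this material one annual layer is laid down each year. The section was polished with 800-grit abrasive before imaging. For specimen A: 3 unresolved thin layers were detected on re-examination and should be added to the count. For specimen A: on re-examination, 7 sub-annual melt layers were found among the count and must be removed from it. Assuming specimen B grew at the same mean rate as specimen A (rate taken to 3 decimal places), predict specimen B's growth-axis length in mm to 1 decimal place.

Specimen A: adjusted count: 19508 − 7 + 3 = 19504 annual layers.
A: Extension rate ≈ 15864.1 / 19504 = 0.813 mm/year.
For B, 0.813 mm/year × 22743 years = 18490.1 mm.

18490.1 mm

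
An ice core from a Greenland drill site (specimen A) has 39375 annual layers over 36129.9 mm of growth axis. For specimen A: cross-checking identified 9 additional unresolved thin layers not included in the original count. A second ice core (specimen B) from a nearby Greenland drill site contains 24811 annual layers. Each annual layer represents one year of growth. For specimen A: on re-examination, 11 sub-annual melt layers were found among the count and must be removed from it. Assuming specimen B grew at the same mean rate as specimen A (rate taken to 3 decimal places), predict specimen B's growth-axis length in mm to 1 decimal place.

Specimen A: after corrections the count is 39375 − 11 + 9 = 39373 annual layers.
A: Extension rate ≈ 36129.9 / 39373 = 0.918 mm/yr.
B's length ≈ 0.918 × 24811 = 22776.5 mm.

22776.5 mm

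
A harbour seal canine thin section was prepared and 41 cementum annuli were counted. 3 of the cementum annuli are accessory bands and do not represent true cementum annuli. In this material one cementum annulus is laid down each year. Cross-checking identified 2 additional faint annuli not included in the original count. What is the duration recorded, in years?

Adjusted count: 41 − 3 + 2 = 40 cementum annuli.
With a one-to-one cementum annulus periodicity this is 40 years.

40 yr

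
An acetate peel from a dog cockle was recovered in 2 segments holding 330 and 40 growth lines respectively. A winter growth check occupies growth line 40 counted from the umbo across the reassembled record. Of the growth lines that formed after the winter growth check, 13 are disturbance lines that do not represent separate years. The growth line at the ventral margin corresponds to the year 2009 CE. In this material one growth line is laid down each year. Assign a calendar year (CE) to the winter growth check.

Total growth lines = 330 + 40 = 370.
The winter growth check sits at growth line 40 from the umbo, so 370 − 40 = 330 growth lines formed after it.
Excluding 13 false growth lines: 330 − 13 = 317.
Counting back 317 years from 2009 CE places the winter growth check in 2009 − 317 = 1692 CE.

1692 CE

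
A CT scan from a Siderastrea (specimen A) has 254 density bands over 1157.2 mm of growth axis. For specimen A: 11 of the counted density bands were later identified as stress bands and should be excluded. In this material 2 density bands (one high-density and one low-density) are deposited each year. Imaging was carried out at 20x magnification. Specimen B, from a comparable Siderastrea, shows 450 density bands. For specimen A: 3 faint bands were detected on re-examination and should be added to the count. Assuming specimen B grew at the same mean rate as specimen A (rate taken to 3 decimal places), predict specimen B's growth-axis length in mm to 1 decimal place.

2116.8 mm

Specimen A: adjusted count: 254 − 11 + 3 = 246 density bands.
Specimen A: dividing by 2 density bands per year: 246 / 2 = 123 years.
A: Extension rate ≈ 1157.2 / 123 = 9.408 mm/yr.
Specimen B: dividing by 2 density bands per year: 450 / 2 = 225 years. For B, 9.408 mm/year × 225 years = 2116.8 mm.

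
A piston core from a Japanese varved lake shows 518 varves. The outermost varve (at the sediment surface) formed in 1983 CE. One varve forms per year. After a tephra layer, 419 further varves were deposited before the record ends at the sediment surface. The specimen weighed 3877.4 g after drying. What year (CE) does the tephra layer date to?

There are 419 varves younger than the tephra layer.
Counting back 419 years from 1983 CE places the tephra layer in 1983 − 419 = 1564 CE.

1564 CE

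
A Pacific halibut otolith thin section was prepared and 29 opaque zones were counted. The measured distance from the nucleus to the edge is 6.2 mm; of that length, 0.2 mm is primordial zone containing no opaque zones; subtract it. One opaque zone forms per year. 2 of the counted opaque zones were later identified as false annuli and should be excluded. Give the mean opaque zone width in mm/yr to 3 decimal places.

True opaque zone count = 29 − 2 = 27.
Removing the 0.2 mm offcut leaves 6.2 − 0.2 = 6.0 mm.
Extension rate ≈ 6.0 / 27 = 0.222 mm/yr.

0.222 mm/yr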